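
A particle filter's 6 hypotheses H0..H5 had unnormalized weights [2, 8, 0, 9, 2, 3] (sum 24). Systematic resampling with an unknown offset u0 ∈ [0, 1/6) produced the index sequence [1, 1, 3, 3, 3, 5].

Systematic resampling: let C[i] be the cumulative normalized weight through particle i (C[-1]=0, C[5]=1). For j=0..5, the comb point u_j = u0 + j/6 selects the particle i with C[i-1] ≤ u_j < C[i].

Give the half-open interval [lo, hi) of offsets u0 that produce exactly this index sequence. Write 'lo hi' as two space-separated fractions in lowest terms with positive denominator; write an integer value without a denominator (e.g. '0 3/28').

1/12 1/8

C = [1/12, 5/12, 5/12, 19/24, 7/8, 1]
j=0 picked index 1: u0 ∈ [1/12, 5/12)
j=1 picked index 1: u0 ∈ [-1/12, 1/4)
j=2 picked index 3: u0 ∈ [1/12, 11/24)
j=3 picked index 3: u0 ∈ [-1/12, 7/24)
j=4 picked index 3: u0 ∈ [-1/4, 1/8)
j=5 picked index 5: u0 ∈ [1/24, 1/6)
intersection: [1/12, 1/8)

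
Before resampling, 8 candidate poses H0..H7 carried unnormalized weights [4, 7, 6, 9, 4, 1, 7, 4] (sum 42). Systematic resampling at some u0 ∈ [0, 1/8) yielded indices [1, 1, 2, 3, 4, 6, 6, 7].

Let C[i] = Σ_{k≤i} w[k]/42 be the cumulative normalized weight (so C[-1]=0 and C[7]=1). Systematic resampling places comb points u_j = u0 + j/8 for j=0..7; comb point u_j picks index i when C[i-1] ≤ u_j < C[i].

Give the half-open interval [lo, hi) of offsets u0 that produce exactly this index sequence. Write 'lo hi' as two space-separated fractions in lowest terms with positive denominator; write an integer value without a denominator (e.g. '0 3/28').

5/42 1/8

C = [2/21, 11/42, 17/42, 13/21, 5/7, 31/42, 19/21, 1]
j=0 picked index 1: u0 ∈ [2/21, 11/42)
j=1 picked index 1: u0 ∈ [-5/168, 23/168)
j=2 picked index 2: u0 ∈ [1/84, 13/84)
j=3 picked index 3: u0 ∈ [5/168, 41/168)
j=4 picked index 4: u0 ∈ [5/42, 3/14)
j=5 picked index 6: u0 ∈ [19/168, 47/168)
j=6 picked index 6: u0 ∈ [-1/84, 13/84)
j=7 picked index 7: u0 ∈ [5/168, 1/8)
intersection: [5/42, 1/8)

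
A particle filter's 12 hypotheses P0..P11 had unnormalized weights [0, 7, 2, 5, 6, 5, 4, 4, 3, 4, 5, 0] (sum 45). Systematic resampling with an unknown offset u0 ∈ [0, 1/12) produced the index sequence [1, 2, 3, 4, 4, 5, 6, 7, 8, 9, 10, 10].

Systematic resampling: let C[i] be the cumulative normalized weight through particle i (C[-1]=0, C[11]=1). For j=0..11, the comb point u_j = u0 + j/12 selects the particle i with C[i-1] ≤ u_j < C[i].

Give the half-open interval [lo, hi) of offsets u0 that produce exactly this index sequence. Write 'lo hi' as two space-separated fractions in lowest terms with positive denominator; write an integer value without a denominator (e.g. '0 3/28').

C = [0, 7/45, 1/5, 14/45, 4/9, 5/9, 29/45, 11/15, 4/5, 8/9, 1, 1]
j=0 picked index 1: u0 ∈ [0, 7/45)
j=1 picked index 2: u0 ∈ [13/180, 7/60)
j=2 picked index 3: u0 ∈ [1/30, 13/90)
j=3 picked index 4: u0 ∈ [11/180, 7/36)
j=4 picked index 4: u0 ∈ [-1/45, 1/9)
j=5 picked index 5: u0 ∈ [1/36, 5/36)
j=6 picked index 6: u0 ∈ [1/18, 13/90)
j=7 picked index 7: u0 ∈ [11/180, 3/20)
j=8 picked index 8: u0 ∈ [1/15, 2/15)
j=9 picked index 9: u0 ∈ [1/20, 5/36)
j=10 picked index 10: u0 ∈ [1/18, 1/6)
j=11 picked index 10: u0 ∈ [-1/36, 1/12)
intersection: [13/180, 1/12)

13/180 1/12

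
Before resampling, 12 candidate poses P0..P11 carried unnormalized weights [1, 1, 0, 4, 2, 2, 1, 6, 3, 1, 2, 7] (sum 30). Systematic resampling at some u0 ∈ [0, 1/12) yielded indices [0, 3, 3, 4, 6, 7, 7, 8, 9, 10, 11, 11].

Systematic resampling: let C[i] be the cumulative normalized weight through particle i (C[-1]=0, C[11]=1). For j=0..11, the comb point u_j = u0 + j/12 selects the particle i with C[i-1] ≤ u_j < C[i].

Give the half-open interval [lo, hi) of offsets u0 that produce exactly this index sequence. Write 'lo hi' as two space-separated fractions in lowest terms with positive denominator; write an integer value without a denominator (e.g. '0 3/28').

C = [1/30, 1/15, 1/15, 1/5, 4/15, 1/3, 11/30, 17/30, 2/3, 7/10, 23/30, 1]
j=0 picked index 0: u0 ∈ [0, 1/30)
j=1 picked index 3: u0 ∈ [-1/60, 7/60)
j=2 picked index 3: u0 ∈ [-1/10, 1/30)
j=3 picked index 4: u0 ∈ [-1/20, 1/60)
j=4 picked index 6: u0 ∈ [0, 1/30)
j=5 picked index 7: u0 ∈ [-1/20, 3/20)
j=6 picked index 7: u0 ∈ [-2/15, 1/15)
j=7 picked index 8: u0 ∈ [-1/60, 1/12)
j=8 picked index 9: u0 ∈ [0, 1/30)
j=9 picked index 10: u0 ∈ [-1/20, 1/60)
j=10 picked index 11: u0 ∈ [-1/15, 1/6)
j=11 picked index 11: u0 ∈ [-3/20, 1/12)
intersection: [0, 1/60)

0 1/60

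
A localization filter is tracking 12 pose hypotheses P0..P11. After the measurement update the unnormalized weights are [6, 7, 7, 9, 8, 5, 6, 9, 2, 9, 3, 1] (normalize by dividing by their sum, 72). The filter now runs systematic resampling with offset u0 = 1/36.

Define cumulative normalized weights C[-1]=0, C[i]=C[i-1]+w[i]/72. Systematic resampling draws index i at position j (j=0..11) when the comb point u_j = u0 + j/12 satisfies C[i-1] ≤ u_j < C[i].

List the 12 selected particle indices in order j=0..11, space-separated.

0 1 2 3 3 4 5 6 7 7 9 10

C = [1/12, 13/72, 5/18, 29/72, 37/72, 7/12, 2/3, 19/24, 59/72, 17/18, 71/72, 1]
j=0: u_0=1/36 ∈ [0, 1/12) → index 0
j=1: u_1=1/9 ∈ [1/12, 13/72) → index 1
j=2: u_2=7/36 ∈ [13/72, 5/18) → index 2
j=3: u_3=5/18 ∈ [5/18, 29/72) → index 3
j=4: u_4=13/36 ∈ [5/18, 29/72) → index 3
j=5: u_5=4/9 ∈ [29/72, 37/72) → index 4
j=6: u_6=19/36 ∈ [37/72, 7/12) → index 5
j=7: u_7=11/18 ∈ [7/12, 2/3) → index 6
j=8: u_8=25/36 ∈ [2/3, 19/24) → index 7
j=9: u_9=7/9 ∈ [2/3, 19/24) → index 7
j=10: u_10=31/36 ∈ [59/72, 17/18) → index 9
j=11: u_11=17/18 ∈ [17/18, 71/72) → index 10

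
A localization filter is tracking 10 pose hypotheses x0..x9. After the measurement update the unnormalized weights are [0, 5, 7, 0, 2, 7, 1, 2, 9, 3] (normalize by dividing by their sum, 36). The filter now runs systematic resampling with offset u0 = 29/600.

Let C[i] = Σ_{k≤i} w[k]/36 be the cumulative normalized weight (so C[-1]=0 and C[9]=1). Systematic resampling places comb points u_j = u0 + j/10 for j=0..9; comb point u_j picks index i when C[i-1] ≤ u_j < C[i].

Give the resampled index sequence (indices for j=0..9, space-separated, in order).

1 2 2 4 5 5 7 8 8 9

C = [0, 5/36, 1/3, 1/3, 7/18, 7/12, 11/18, 2/3, 11/12, 1]
j=0: u_0=29/600 ∈ [0, 5/36) → index 1
j=1: u_1=89/600 ∈ [5/36, 1/3) → index 2
j=2: u_2=149/600 ∈ [5/36, 1/3) → index 2
j=3: u_3=209/600 ∈ [1/3, 7/18) → index 4
j=4: u_4=269/600 ∈ [7/18, 7/12) → index 5
j=5: u_5=329/600 ∈ [7/18, 7/12) → index 5
j=6: u_6=389/600 ∈ [11/18, 2/3) → index 7
j=7: u_7=449/600 ∈ [2/3, 11/12) → index 8
j=8: u_8=509/600 ∈ [2/3, 11/12) → index 8
j=9: u_9=569/600 ∈ [11/12, 1) → index 9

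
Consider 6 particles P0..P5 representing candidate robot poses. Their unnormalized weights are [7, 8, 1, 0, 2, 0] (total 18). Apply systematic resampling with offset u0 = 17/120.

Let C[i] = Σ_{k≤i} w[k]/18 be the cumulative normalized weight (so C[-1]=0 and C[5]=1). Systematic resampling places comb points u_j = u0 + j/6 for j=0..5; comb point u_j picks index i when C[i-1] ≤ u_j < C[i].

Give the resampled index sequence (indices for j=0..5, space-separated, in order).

0 0 1 1 1 4

C = [7/18, 5/6, 8/9, 8/9, 1, 1]
j=0: u_0=17/120 ∈ [0, 7/18) → index 0
j=1: u_1=37/120 ∈ [0, 7/18) → index 0
j=2: u_2=19/40 ∈ [7/18, 5/6) → index 1
j=3: u_3=77/120 ∈ [7/18, 5/6) → index 1
j=4: u_4=97/120 ∈ [7/18, 5/6) → index 1
j=5: u_5=39/40 ∈ [8/9, 1) → index 4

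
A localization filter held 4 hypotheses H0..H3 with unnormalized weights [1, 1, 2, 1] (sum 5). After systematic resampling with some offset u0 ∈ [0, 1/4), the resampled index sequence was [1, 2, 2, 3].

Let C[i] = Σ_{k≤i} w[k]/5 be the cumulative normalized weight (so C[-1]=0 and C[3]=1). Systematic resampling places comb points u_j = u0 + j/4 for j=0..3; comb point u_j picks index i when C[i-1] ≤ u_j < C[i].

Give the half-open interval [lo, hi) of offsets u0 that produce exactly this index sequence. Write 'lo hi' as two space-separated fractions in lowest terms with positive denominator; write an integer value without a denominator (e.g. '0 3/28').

C = [1/5, 2/5, 4/5, 1]
j=0 picked index 1: u0 ∈ [1/5, 2/5)
j=1 picked index 2: u0 ∈ [3/20, 11/20)
j=2 picked index 2: u0 ∈ [-1/10, 3/10)
j=3 picked index 3: u0 ∈ [1/20, 1/4)
intersection: [1/5, 1/4)

1/5 1/4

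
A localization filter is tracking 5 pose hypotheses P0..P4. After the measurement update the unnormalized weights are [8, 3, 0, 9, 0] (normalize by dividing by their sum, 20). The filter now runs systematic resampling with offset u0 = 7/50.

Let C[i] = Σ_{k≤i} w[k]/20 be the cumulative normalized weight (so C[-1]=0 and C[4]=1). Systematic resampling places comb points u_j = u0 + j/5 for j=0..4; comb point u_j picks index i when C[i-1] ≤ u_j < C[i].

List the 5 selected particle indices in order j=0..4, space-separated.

C = [2/5, 11/20, 11/20, 1, 1]
j=0: u_0=7/50 ∈ [0, 2/5) → index 0
j=1: u_1=17/50 ∈ [0, 2/5) → index 0
j=2: u_2=27/50 ∈ [2/5, 11/20) → index 1
j=3: u_3=37/50 ∈ [11/20, 1) → index 3
j=4: u_4=47/50 ∈ [11/20, 1) → index 3

0 0 1 3 3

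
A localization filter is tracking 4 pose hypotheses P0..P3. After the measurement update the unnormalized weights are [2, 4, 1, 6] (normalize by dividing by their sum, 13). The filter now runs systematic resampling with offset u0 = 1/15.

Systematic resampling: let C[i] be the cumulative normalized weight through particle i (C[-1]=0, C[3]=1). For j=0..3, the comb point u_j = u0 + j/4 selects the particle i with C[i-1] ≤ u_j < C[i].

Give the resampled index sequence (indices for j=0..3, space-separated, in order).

C = [2/13, 6/13, 7/13, 1]
j=0: u_0=1/15 ∈ [0, 2/13) → index 0
j=1: u_1=19/60 ∈ [2/13, 6/13) → index 1
j=2: u_2=17/30 ∈ [7/13, 1) → index 3
j=3: u_3=49/60 ∈ [7/13, 1) → index 3

0 1 3 3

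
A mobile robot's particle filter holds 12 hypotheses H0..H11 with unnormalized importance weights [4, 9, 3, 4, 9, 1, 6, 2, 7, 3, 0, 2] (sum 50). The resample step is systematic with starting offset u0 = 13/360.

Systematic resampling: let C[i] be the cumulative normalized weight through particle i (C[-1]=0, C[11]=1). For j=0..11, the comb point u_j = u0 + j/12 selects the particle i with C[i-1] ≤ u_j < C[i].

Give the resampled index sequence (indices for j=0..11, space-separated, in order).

C = [2/25, 13/50, 8/25, 2/5, 29/50, 3/5, 18/25, 19/25, 9/10, 24/25, 24/25, 1]
j=0: u_0=13/360 ∈ [0, 2/25) → index 0
j=1: u_1=43/360 ∈ [2/25, 13/50) → index 1
j=2: u_2=73/360 ∈ [2/25, 13/50) → index 1
j=3: u_3=103/360 ∈ [13/50, 8/25) → index 2
j=4: u_4=133/360 ∈ [8/25, 2/5) → index 3
j=5: u_5=163/360 ∈ [2/5, 29/50) → index 4
j=6: u_6=193/360 ∈ [2/5, 29/50) → index 4
j=7: u_7=223/360 ∈ [3/5, 18/25) → index 6
j=8: u_8=253/360 ∈ [3/5, 18/25) → index 6
j=9: u_9=283/360 ∈ [19/25, 9/10) → index 8
j=10: u_10=313/360 ∈ [19/25, 9/10) → index 8
j=11: u_11=343/360 ∈ [9/10, 24/25) → index 9

0 1 1 2 3 4 4 6 6 8 8 9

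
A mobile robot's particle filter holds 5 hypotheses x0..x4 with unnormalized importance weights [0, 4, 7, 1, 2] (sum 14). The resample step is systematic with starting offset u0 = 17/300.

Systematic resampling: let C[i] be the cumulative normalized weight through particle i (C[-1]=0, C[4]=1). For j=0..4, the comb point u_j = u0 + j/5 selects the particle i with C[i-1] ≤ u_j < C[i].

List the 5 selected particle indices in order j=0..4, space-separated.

1 1 2 2 3

C = [0, 2/7, 11/14, 6/7, 1]
j=0: u_0=17/300 ∈ [0, 2/7) → index 1
j=1: u_1=77/300 ∈ [0, 2/7) → index 1
j=2: u_2=137/300 ∈ [2/7, 11/14) → index 2
j=3: u_3=197/300 ∈ [2/7, 11/14) → index 2
j=4: u_4=257/300 ∈ [11/14, 6/7) → index 3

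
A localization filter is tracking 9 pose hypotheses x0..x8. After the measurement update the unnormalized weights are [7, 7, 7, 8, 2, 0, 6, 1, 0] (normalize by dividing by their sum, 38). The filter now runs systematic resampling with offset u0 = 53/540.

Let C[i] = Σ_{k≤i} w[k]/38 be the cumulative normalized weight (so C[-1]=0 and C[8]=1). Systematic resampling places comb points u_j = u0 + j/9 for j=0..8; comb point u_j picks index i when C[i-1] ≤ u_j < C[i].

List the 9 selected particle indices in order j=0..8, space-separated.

C = [7/38, 7/19, 21/38, 29/38, 31/38, 31/38, 37/38, 1, 1]
j=0: u_0=53/540 ∈ [0, 7/38) → index 0
j=1: u_1=113/540 ∈ [7/38, 7/19) → index 1
j=2: u_2=173/540 ∈ [7/38, 7/19) → index 1
j=3: u_3=233/540 ∈ [7/19, 21/38) → index 2
j=4: u_4=293/540 ∈ [7/19, 21/38) → index 2
j=5: u_5=353/540 ∈ [21/38, 29/38) → index 3
j=6: u_6=413/540 ∈ [29/38, 31/38) → index 4
j=7: u_7=473/540 ∈ [31/38, 37/38) → index 6
j=8: u_8=533/540 ∈ [37/38, 1) → index 7

0 1 1 2 2 3 4 6 7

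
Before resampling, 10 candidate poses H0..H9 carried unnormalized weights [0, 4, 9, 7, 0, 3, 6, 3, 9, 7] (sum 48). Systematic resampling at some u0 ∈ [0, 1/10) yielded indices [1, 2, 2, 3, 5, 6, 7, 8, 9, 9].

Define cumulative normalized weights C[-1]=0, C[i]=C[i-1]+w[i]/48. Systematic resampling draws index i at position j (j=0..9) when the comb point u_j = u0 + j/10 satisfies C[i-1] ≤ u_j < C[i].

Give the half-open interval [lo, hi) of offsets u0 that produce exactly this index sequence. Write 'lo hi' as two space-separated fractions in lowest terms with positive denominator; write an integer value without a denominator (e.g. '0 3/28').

13/240 1/15

C = [0, 1/12, 13/48, 5/12, 5/12, 23/48, 29/48, 2/3, 41/48, 1]
j=0 picked index 1: u0 ∈ [0, 1/12)
j=1 picked index 2: u0 ∈ [-1/60, 41/240)
j=2 picked index 2: u0 ∈ [-7/60, 17/240)
j=3 picked index 3: u0 ∈ [-7/240, 7/60)
j=4 picked index 5: u0 ∈ [1/60, 19/240)
j=5 picked index 6: u0 ∈ [-1/48, 5/48)
j=6 picked index 7: u0 ∈ [1/240, 1/15)
j=7 picked index 8: u0 ∈ [-1/30, 37/240)
j=8 picked index 9: u0 ∈ [13/240, 1/5)
j=9 picked index 9: u0 ∈ [-11/240, 1/10)
intersection: [13/240, 1/15)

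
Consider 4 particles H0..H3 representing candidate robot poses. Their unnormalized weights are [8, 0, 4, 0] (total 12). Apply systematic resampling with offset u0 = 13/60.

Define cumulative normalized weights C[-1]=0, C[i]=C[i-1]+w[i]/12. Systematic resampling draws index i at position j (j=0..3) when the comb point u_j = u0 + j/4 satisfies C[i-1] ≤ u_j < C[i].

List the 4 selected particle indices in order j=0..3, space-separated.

C = [2/3, 2/3, 1, 1]
j=0: u_0=13/60 ∈ [0, 2/3) → index 0
j=1: u_1=7/15 ∈ [0, 2/3) → index 0
j=2: u_2=43/60 ∈ [2/3, 1) → index 2
j=3: u_3=29/30 ∈ [2/3, 1) → index 2

0 0 2 2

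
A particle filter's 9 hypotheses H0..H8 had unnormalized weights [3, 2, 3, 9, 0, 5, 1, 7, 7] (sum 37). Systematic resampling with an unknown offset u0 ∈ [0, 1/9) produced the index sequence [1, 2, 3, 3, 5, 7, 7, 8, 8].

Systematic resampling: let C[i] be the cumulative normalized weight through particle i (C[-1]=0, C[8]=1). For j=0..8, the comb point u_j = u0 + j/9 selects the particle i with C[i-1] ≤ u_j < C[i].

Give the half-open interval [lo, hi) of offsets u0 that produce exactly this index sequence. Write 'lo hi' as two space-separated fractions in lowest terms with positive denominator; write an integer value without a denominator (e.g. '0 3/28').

C = [3/37, 5/37, 8/37, 17/37, 17/37, 22/37, 23/37, 30/37, 1]
j=0 picked index 1: u0 ∈ [3/37, 5/37)
j=1 picked index 2: u0 ∈ [8/333, 35/333)
j=2 picked index 3: u0 ∈ [-2/333, 79/333)
j=3 picked index 3: u0 ∈ [-13/111, 14/111)
j=4 picked index 5: u0 ∈ [5/333, 50/333)
j=5 picked index 7: u0 ∈ [22/333, 85/333)
j=6 picked index 7: u0 ∈ [-5/111, 16/111)
j=7 picked index 8: u0 ∈ [11/333, 2/9)
j=8 picked index 8: u0 ∈ [-26/333, 1/9)
intersection: [3/37, 35/333)

3/37 35/333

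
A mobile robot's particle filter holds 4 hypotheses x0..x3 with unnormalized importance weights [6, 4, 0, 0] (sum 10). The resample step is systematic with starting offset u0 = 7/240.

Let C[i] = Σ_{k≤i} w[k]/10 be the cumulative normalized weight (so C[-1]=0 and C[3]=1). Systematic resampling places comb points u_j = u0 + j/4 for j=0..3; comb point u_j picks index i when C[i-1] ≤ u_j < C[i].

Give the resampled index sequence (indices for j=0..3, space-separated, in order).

C = [3/5, 1, 1, 1]
j=0: u_0=7/240 ∈ [0, 3/5) → index 0
j=1: u_1=67/240 ∈ [0, 3/5) → index 0
j=2: u_2=127/240 ∈ [0, 3/5) → index 0
j=3: u_3=187/240 ∈ [3/5, 1) → index 1

0 0 0 1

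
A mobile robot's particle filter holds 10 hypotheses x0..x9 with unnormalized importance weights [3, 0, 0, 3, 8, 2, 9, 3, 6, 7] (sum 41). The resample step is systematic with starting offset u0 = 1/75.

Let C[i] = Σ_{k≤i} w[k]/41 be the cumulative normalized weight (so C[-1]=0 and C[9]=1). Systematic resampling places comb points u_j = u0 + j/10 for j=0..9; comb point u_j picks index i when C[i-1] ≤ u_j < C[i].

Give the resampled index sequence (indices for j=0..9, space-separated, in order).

0 3 4 4 6 6 7 8 8 9

C = [3/41, 3/41, 3/41, 6/41, 14/41, 16/41, 25/41, 28/41, 34/41, 1]
j=0: u_0=1/75 ∈ [0, 3/41) → index 0
j=1: u_1=17/150 ∈ [3/41, 6/41) → index 3
j=2: u_2=16/75 ∈ [6/41, 14/41) → index 4
j=3: u_3=47/150 ∈ [6/41, 14/41) → index 4
j=4: u_4=31/75 ∈ [16/41, 25/41) → index 6
j=5: u_5=77/150 ∈ [16/41, 25/41) → index 6
j=6: u_6=46/75 ∈ [25/41, 28/41) → index 7
j=7: u_7=107/150 ∈ [28/41, 34/41) → index 8
j=8: u_8=61/75 ∈ [28/41, 34/41) → index 8
j=9: u_9=137/150 ∈ [34/41, 1) → index 9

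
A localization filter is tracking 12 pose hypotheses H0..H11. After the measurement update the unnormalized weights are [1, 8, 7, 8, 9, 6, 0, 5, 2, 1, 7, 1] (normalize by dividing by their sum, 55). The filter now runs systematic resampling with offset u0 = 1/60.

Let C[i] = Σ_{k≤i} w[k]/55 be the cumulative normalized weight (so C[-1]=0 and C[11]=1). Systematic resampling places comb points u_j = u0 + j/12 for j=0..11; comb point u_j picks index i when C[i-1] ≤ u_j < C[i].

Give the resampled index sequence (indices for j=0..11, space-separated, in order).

0 1 2 2 3 3 4 5 5 7 9 10

C = [1/55, 9/55, 16/55, 24/55, 3/5, 39/55, 39/55, 4/5, 46/55, 47/55, 54/55, 1]
j=0: u_0=1/60 ∈ [0, 1/55) → index 0
j=1: u_1=1/10 ∈ [1/55, 9/55) → index 1
j=2: u_2=11/60 ∈ [9/55, 16/55) → index 2
j=3: u_3=4/15 ∈ [9/55, 16/55) → index 2
j=4: u_4=7/20 ∈ [16/55, 24/55) → index 3
j=5: u_5=13/30 ∈ [16/55, 24/55) → index 3
j=6: u_6=31/60 ∈ [24/55, 3/5) → index 4
j=7: u_7=3/5 ∈ [3/5, 39/55) → index 5
j=8: u_8=41/60 ∈ [3/5, 39/55) → index 5
j=9: u_9=23/30 ∈ [39/55, 4/5) → index 7
j=10: u_10=17/20 ∈ [46/55, 47/55) → index 9
j=11: u_11=14/15 ∈ [47/55, 54/55) → index 10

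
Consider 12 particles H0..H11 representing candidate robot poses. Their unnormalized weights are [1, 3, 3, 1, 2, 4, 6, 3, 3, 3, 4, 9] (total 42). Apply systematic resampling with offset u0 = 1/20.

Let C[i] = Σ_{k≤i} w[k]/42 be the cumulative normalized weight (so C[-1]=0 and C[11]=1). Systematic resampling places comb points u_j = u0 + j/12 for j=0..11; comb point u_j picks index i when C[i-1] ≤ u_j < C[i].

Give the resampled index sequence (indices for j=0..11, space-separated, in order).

1 2 4 5 6 6 8 9 10 11 11 11

C = [1/42, 2/21, 1/6, 4/21, 5/21, 1/3, 10/21, 23/42, 13/21, 29/42, 11/14, 1]
j=0: u_0=1/20 ∈ [1/42, 2/21) → index 1
j=1: u_1=2/15 ∈ [2/21, 1/6) → index 2
j=2: u_2=13/60 ∈ [4/21, 5/21) → index 4
j=3: u_3=3/10 ∈ [5/21, 1/3) → index 5
j=4: u_4=23/60 ∈ [1/3, 10/21) → index 6
j=5: u_5=7/15 ∈ [1/3, 10/21) → index 6
j=6: u_6=11/20 ∈ [23/42, 13/21) → index 8
j=7: u_7=19/30 ∈ [13/21, 29/42) → index 9
j=8: u_8=43/60 ∈ [29/42, 11/14) → index 10
j=9: u_9=4/5 ∈ [11/14, 1) → index 11
j=10: u_10=53/60 ∈ [11/14, 1) → index 11
j=11: u_11=29/30 ∈ [11/14, 1) → index 11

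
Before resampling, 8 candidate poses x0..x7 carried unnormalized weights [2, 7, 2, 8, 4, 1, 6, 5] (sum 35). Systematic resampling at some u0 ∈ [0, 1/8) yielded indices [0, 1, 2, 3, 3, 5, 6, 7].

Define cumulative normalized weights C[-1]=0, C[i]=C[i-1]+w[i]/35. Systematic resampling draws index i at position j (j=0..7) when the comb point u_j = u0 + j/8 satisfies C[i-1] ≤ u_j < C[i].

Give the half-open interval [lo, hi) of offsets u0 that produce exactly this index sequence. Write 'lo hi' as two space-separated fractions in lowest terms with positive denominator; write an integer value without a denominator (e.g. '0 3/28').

C = [2/35, 9/35, 11/35, 19/35, 23/35, 24/35, 6/7, 1]
j=0 picked index 0: u0 ∈ [0, 2/35)
j=1 picked index 1: u0 ∈ [-19/280, 37/280)
j=2 picked index 2: u0 ∈ [1/140, 9/140)
j=3 picked index 3: u0 ∈ [-17/280, 47/280)
j=4 picked index 3: u0 ∈ [-13/70, 3/70)
j=5 picked index 5: u0 ∈ [9/280, 17/280)
j=6 picked index 6: u0 ∈ [-9/140, 3/28)
j=7 picked index 7: u0 ∈ [-1/56, 1/8)
intersection: [9/280, 3/70)

9/280 3/70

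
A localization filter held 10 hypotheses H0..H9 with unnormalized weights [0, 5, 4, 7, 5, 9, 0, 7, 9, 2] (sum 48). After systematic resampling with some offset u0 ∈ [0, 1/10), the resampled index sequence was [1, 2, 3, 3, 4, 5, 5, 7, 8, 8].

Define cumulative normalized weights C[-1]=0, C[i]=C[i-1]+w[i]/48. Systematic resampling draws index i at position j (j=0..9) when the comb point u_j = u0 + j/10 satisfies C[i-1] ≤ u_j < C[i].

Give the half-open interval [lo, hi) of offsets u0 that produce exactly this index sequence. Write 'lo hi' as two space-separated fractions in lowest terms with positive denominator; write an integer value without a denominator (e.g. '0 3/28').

1/240 1/40

C = [0, 5/48, 3/16, 1/3, 7/16, 5/8, 5/8, 37/48, 23/24, 1]
j=0 picked index 1: u0 ∈ [0, 5/48)
j=1 picked index 2: u0 ∈ [1/240, 7/80)
j=2 picked index 3: u0 ∈ [-1/80, 2/15)
j=3 picked index 3: u0 ∈ [-9/80, 1/30)
j=4 picked index 4: u0 ∈ [-1/15, 3/80)
j=5 picked index 5: u0 ∈ [-1/16, 1/8)
j=6 picked index 5: u0 ∈ [-13/80, 1/40)
j=7 picked index 7: u0 ∈ [-3/40, 17/240)
j=8 picked index 8: u0 ∈ [-7/240, 19/120)
j=9 picked index 8: u0 ∈ [-31/240, 7/120)
intersection: [1/240, 1/40)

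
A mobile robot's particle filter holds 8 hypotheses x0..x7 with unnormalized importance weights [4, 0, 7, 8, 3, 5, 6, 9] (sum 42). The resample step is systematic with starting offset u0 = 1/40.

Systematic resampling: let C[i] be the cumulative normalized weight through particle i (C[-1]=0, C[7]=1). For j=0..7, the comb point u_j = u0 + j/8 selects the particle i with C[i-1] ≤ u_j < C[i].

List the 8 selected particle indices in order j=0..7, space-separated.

C = [2/21, 2/21, 11/42, 19/42, 11/21, 9/14, 11/14, 1]
j=0: u_0=1/40 ∈ [0, 2/21) → index 0
j=1: u_1=3/20 ∈ [2/21, 11/42) → index 2
j=2: u_2=11/40 ∈ [11/42, 19/42) → index 3
j=3: u_3=2/5 ∈ [11/42, 19/42) → index 3
j=4: u_4=21/40 ∈ [11/21, 9/14) → index 5
j=5: u_5=13/20 ∈ [9/14, 11/14) → index 6
j=6: u_6=31/40 ∈ [9/14, 11/14) → index 6
j=7: u_7=9/10 ∈ [11/14, 1) → index 7

0 2 3 3 5 6 6 7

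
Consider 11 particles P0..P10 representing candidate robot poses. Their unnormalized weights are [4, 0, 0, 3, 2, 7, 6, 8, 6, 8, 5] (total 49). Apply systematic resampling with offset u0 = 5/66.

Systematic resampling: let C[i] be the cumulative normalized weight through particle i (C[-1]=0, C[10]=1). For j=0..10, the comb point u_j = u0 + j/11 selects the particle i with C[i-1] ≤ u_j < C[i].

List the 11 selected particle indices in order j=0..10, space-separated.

0 4 5 6 6 7 8 8 9 9 10

C = [4/49, 4/49, 4/49, 1/7, 9/49, 16/49, 22/49, 30/49, 36/49, 44/49, 1]
j=0: u_0=5/66 ∈ [0, 4/49) → index 0
j=1: u_1=1/6 ∈ [1/7, 9/49) → index 4
j=2: u_2=17/66 ∈ [9/49, 16/49) → index 5
j=3: u_3=23/66 ∈ [16/49, 22/49) → index 6
j=4: u_4=29/66 ∈ [16/49, 22/49) → index 6
j=5: u_5=35/66 ∈ [22/49, 30/49) → index 7
j=6: u_6=41/66 ∈ [30/49, 36/49) → index 8
j=7: u_7=47/66 ∈ [30/49, 36/49) → index 8
j=8: u_8=53/66 ∈ [36/49, 44/49) → index 9
j=9: u_9=59/66 ∈ [36/49, 44/49) → index 9
j=10: u_10=65/66 ∈ [44/49, 1) → index 10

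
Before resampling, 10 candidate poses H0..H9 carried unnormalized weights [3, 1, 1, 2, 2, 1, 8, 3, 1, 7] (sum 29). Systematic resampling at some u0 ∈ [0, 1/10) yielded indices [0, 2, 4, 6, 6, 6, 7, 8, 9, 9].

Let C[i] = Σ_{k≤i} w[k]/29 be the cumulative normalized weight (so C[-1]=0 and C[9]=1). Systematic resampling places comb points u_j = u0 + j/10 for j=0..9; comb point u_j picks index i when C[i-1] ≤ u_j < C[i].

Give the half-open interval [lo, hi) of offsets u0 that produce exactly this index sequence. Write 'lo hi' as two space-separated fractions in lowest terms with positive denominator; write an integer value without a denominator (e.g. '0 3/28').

C = [3/29, 4/29, 5/29, 7/29, 9/29, 10/29, 18/29, 21/29, 22/29, 1]
j=0 picked index 0: u0 ∈ [0, 3/29)
j=1 picked index 2: u0 ∈ [11/290, 21/290)
j=2 picked index 4: u0 ∈ [6/145, 16/145)
j=3 picked index 6: u0 ∈ [13/290, 93/290)
j=4 picked index 6: u0 ∈ [-8/145, 32/145)
j=5 picked index 6: u0 ∈ [-9/58, 7/58)
j=6 picked index 7: u0 ∈ [3/145, 18/145)
j=7 picked index 8: u0 ∈ [7/290, 17/290)
j=8 picked index 9: u0 ∈ [-6/145, 1/5)
j=9 picked index 9: u0 ∈ [-41/290, 1/10)
intersection: [13/290, 17/290)

13/290 17/290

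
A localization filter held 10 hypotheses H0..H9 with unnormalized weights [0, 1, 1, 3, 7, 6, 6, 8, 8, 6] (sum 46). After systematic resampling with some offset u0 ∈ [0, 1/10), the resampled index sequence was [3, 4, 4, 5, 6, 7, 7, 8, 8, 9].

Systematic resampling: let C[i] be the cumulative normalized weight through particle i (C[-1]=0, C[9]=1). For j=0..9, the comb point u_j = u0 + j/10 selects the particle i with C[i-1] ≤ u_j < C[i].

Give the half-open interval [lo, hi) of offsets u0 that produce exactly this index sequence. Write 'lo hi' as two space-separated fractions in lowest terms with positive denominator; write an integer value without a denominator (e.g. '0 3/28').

C = [0, 1/46, 1/23, 5/46, 6/23, 9/23, 12/23, 16/23, 20/23, 1]
j=0 picked index 3: u0 ∈ [1/23, 5/46)
j=1 picked index 4: u0 ∈ [1/115, 37/230)
j=2 picked index 4: u0 ∈ [-21/230, 7/115)
j=3 picked index 5: u0 ∈ [-9/230, 21/230)
j=4 picked index 6: u0 ∈ [-1/115, 14/115)
j=5 picked index 7: u0 ∈ [1/46, 9/46)
j=6 picked index 7: u0 ∈ [-9/115, 11/115)
j=7 picked index 8: u0 ∈ [-1/230, 39/230)
j=8 picked index 8: u0 ∈ [-12/115, 8/115)
j=9 picked index 9: u0 ∈ [-7/230, 1/10)
intersection: [1/23, 7/115)

1/23 7/115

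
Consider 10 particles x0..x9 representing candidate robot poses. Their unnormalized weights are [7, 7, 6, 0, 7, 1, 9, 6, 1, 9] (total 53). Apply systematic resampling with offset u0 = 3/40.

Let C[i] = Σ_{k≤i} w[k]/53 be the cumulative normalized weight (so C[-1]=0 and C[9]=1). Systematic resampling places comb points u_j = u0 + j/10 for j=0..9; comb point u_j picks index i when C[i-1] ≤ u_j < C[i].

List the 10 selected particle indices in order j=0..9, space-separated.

0 1 2 2 4 6 6 7 9 9

C = [7/53, 14/53, 20/53, 20/53, 27/53, 28/53, 37/53, 43/53, 44/53, 1]
j=0: u_0=3/40 ∈ [0, 7/53) → index 0
j=1: u_1=7/40 ∈ [7/53, 14/53) → index 1
j=2: u_2=11/40 ∈ [14/53, 20/53) → index 2
j=3: u_3=3/8 ∈ [14/53, 20/53) → index 2
j=4: u_4=19/40 ∈ [20/53, 27/53) → index 4
j=5: u_5=23/40 ∈ [28/53, 37/53) → index 6
j=6: u_6=27/40 ∈ [28/53, 37/53) → index 6
j=7: u_7=31/40 ∈ [37/53, 43/53) → index 7
j=8: u_8=7/8 ∈ [44/53, 1) → index 9
j=9: u_9=39/40 ∈ [44/53, 1) → index 9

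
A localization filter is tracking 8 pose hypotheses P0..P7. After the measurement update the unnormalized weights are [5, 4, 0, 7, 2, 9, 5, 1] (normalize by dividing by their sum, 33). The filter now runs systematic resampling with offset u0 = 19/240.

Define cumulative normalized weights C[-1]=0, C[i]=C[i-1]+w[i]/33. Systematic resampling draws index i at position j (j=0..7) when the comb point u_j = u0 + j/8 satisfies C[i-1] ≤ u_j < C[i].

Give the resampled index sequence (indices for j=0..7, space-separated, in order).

C = [5/33, 3/11, 3/11, 16/33, 6/11, 9/11, 32/33, 1]
j=0: u_0=19/240 ∈ [0, 5/33) → index 0
j=1: u_1=49/240 ∈ [5/33, 3/11) → index 1
j=2: u_2=79/240 ∈ [3/11, 16/33) → index 3
j=3: u_3=109/240 ∈ [3/11, 16/33) → index 3
j=4: u_4=139/240 ∈ [6/11, 9/11) → index 5
j=5: u_5=169/240 ∈ [6/11, 9/11) → index 5
j=6: u_6=199/240 ∈ [9/11, 32/33) → index 6
j=7: u_7=229/240 ∈ [9/11, 32/33) → index 6

0 1 3 3 5 5 6 6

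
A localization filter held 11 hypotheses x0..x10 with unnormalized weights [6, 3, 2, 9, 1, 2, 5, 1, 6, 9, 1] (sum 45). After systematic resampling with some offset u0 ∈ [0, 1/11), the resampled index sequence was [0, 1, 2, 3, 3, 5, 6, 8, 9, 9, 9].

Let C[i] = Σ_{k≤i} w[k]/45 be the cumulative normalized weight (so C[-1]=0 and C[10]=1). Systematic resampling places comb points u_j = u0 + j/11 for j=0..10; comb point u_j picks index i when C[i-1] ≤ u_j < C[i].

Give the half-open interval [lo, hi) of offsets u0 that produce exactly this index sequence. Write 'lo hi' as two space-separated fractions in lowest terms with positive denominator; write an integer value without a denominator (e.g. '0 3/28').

C = [2/15, 1/5, 11/45, 4/9, 7/15, 23/45, 28/45, 29/45, 7/9, 44/45, 1]
j=0 picked index 0: u0 ∈ [0, 2/15)
j=1 picked index 1: u0 ∈ [7/165, 6/55)
j=2 picked index 2: u0 ∈ [1/55, 31/495)
j=3 picked index 3: u0 ∈ [-14/495, 17/99)
j=4 picked index 3: u0 ∈ [-59/495, 8/99)
j=5 picked index 5: u0 ∈ [2/165, 28/495)
j=6 picked index 6: u0 ∈ [-17/495, 38/495)
j=7 picked index 8: u0 ∈ [4/495, 14/99)
j=8 picked index 9: u0 ∈ [5/99, 124/495)
j=9 picked index 9: u0 ∈ [-4/99, 79/495)
j=10 picked index 9: u0 ∈ [-13/99, 34/495)
intersection: [5/99, 28/495)

5/99 28/495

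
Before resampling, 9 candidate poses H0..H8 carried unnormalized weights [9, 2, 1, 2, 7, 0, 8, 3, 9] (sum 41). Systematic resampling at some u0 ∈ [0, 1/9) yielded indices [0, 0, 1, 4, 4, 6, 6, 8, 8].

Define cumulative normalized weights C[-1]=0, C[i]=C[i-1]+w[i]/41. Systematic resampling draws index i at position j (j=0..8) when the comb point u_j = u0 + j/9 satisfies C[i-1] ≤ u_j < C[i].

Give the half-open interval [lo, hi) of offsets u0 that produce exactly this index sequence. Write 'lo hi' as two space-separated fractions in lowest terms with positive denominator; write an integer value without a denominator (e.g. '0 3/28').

1/123 5/123

C = [9/41, 11/41, 12/41, 14/41, 21/41, 21/41, 29/41, 32/41, 1]
j=0 picked index 0: u0 ∈ [0, 9/41)
j=1 picked index 0: u0 ∈ [-1/9, 40/369)
j=2 picked index 1: u0 ∈ [-1/369, 17/369)
j=3 picked index 4: u0 ∈ [1/123, 22/123)
j=4 picked index 4: u0 ∈ [-38/369, 25/369)
j=5 picked index 6: u0 ∈ [-16/369, 56/369)
j=6 picked index 6: u0 ∈ [-19/123, 5/123)
j=7 picked index 8: u0 ∈ [1/369, 2/9)
j=8 picked index 8: u0 ∈ [-40/369, 1/9)
intersection: [1/123, 5/123)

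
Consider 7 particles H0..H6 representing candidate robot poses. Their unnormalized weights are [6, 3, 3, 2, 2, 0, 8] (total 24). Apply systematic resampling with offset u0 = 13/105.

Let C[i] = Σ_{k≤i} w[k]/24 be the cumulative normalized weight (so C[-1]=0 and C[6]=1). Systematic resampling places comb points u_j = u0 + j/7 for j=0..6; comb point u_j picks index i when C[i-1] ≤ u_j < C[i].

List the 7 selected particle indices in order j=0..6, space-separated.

C = [1/4, 3/8, 1/2, 7/12, 2/3, 2/3, 1]
j=0: u_0=13/105 ∈ [0, 1/4) → index 0
j=1: u_1=4/15 ∈ [1/4, 3/8) → index 1
j=2: u_2=43/105 ∈ [3/8, 1/2) → index 2
j=3: u_3=58/105 ∈ [1/2, 7/12) → index 3
j=4: u_4=73/105 ∈ [2/3, 1) → index 6
j=5: u_5=88/105 ∈ [2/3, 1) → index 6
j=6: u_6=103/105 ∈ [2/3, 1) → index 6

0 1 2 3 6 6 6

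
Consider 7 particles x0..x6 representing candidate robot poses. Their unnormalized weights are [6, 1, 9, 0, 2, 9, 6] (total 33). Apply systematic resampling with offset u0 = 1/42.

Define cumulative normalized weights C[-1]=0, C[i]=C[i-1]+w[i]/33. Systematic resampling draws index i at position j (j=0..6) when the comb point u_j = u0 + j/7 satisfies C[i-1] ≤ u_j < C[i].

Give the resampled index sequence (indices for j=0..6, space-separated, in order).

0 0 2 2 5 5 6

C = [2/11, 7/33, 16/33, 16/33, 6/11, 9/11, 1]
j=0: u_0=1/42 ∈ [0, 2/11) → index 0
j=1: u_1=1/6 ∈ [0, 2/11) → index 0
j=2: u_2=13/42 ∈ [7/33, 16/33) → index 2
j=3: u_3=19/42 ∈ [7/33, 16/33) → index 2
j=4: u_4=25/42 ∈ [6/11, 9/11) → index 5
j=5: u_5=31/42 ∈ [6/11, 9/11) → index 5
j=6: u_6=37/42 ∈ [9/11, 1) → index 6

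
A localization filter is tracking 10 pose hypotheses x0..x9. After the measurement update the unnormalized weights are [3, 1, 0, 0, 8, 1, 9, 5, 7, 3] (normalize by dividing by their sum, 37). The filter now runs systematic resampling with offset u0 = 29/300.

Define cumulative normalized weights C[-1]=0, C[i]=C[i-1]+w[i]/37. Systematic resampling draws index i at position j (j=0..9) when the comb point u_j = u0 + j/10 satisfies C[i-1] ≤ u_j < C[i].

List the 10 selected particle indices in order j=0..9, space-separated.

1 4 4 6 6 7 7 8 8 9

C = [3/37, 4/37, 4/37, 4/37, 12/37, 13/37, 22/37, 27/37, 34/37, 1]
j=0: u_0=29/300 ∈ [3/37, 4/37) → index 1
j=1: u_1=59/300 ∈ [4/37, 12/37) → index 4
j=2: u_2=89/300 ∈ [4/37, 12/37) → index 4
j=3: u_3=119/300 ∈ [13/37, 22/37) → index 6
j=4: u_4=149/300 ∈ [13/37, 22/37) → index 6
j=5: u_5=179/300 ∈ [22/37, 27/37) → index 7
j=6: u_6=209/300 ∈ [22/37, 27/37) → index 7
j=7: u_7=239/300 ∈ [27/37, 34/37) → index 8
j=8: u_8=269/300 ∈ [27/37, 34/37) → index 8
j=9: u_9=299/300 ∈ [34/37, 1) → index 9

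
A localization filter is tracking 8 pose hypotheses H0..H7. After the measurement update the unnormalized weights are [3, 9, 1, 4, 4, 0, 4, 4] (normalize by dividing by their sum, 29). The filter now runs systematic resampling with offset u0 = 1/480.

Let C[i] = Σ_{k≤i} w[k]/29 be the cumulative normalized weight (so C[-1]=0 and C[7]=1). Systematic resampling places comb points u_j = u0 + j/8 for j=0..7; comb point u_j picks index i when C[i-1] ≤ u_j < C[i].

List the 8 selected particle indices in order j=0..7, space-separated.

C = [3/29, 12/29, 13/29, 17/29, 21/29, 21/29, 25/29, 1]
j=0: u_0=1/480 ∈ [0, 3/29) → index 0
j=1: u_1=61/480 ∈ [3/29, 12/29) → index 1
j=2: u_2=121/480 ∈ [3/29, 12/29) → index 1
j=3: u_3=181/480 ∈ [3/29, 12/29) → index 1
j=4: u_4=241/480 ∈ [13/29, 17/29) → index 3
j=5: u_5=301/480 ∈ [17/29, 21/29) → index 4
j=6: u_6=361/480 ∈ [21/29, 25/29) → index 6
j=7: u_7=421/480 ∈ [25/29, 1) → index 7

0 1 1 1 3 4 6 7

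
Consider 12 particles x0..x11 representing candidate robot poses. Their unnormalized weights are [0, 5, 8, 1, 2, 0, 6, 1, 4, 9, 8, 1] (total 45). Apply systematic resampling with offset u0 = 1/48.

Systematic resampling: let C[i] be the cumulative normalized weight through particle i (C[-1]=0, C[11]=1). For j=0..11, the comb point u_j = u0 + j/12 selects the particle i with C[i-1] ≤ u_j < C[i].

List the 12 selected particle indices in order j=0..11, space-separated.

C = [0, 1/9, 13/45, 14/45, 16/45, 16/45, 22/45, 23/45, 3/5, 4/5, 44/45, 1]
j=0: u_0=1/48 ∈ [0, 1/9) → index 1
j=1: u_1=5/48 ∈ [0, 1/9) → index 1
j=2: u_2=3/16 ∈ [1/9, 13/45) → index 2
j=3: u_3=13/48 ∈ [1/9, 13/45) → index 2
j=4: u_4=17/48 ∈ [14/45, 16/45) → index 4
j=5: u_5=7/16 ∈ [16/45, 22/45) → index 6
j=6: u_6=25/48 ∈ [23/45, 3/5) → index 8
j=7: u_7=29/48 ∈ [3/5, 4/5) → index 9
j=8: u_8=11/16 ∈ [3/5, 4/5) → index 9
j=9: u_9=37/48 ∈ [3/5, 4/5) → index 9
j=10: u_10=41/48 ∈ [4/5, 44/45) → index 10
j=11: u_11=15/16 ∈ [4/5, 44/45) → index 10

1 1 2 2 4 6 8 9 9 9 10 10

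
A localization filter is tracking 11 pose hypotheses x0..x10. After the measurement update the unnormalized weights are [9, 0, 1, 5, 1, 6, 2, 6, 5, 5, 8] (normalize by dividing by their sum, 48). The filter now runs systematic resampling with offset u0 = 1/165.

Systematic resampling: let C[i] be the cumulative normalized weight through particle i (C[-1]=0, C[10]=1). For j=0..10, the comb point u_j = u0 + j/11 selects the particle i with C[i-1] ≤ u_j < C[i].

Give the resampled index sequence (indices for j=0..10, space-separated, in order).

0 0 2 3 5 6 7 8 9 9 10

C = [3/16, 3/16, 5/24, 5/16, 1/3, 11/24, 1/2, 5/8, 35/48, 5/6, 1]
j=0: u_0=1/165 ∈ [0, 3/16) → index 0
j=1: u_1=16/165 ∈ [0, 3/16) → index 0
j=2: u_2=31/165 ∈ [3/16, 5/24) → index 2
j=3: u_3=46/165 ∈ [5/24, 5/16) → index 3
j=4: u_4=61/165 ∈ [1/3, 11/24) → index 5
j=5: u_5=76/165 ∈ [11/24, 1/2) → index 6
j=6: u_6=91/165 ∈ [1/2, 5/8) → index 7
j=7: u_7=106/165 ∈ [5/8, 35/48) → index 8
j=8: u_8=11/15 ∈ [35/48, 5/6) → index 9
j=9: u_9=136/165 ∈ [35/48, 5/6) → index 9
j=10: u_10=151/165 ∈ [5/6, 1) → index 10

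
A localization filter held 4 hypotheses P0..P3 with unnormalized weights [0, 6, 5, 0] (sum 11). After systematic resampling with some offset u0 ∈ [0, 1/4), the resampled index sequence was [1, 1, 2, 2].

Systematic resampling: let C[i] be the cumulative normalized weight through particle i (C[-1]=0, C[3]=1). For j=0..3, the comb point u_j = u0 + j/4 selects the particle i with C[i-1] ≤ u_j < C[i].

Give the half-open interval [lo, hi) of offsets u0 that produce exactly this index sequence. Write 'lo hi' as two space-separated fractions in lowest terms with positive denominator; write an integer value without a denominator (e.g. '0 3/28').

C = [0, 6/11, 1, 1]
j=0 picked index 1: u0 ∈ [0, 6/11)
j=1 picked index 1: u0 ∈ [-1/4, 13/44)
j=2 picked index 2: u0 ∈ [1/22, 1/2)
j=3 picked index 2: u0 ∈ [-9/44, 1/4)
intersection: [1/22, 1/4)

1/22 1/4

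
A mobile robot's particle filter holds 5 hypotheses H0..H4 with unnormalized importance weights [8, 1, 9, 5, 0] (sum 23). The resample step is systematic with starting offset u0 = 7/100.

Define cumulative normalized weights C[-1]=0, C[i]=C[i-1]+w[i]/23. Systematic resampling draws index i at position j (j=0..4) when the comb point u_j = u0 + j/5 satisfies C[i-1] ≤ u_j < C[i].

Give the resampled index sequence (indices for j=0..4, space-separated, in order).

C = [8/23, 9/23, 18/23, 1, 1]
j=0: u_0=7/100 ∈ [0, 8/23) → index 0
j=1: u_1=27/100 ∈ [0, 8/23) → index 0
j=2: u_2=47/100 ∈ [9/23, 18/23) → index 2
j=3: u_3=67/100 ∈ [9/23, 18/23) → index 2
j=4: u_4=87/100 ∈ [18/23, 1) → index 3

0 0 2 2 3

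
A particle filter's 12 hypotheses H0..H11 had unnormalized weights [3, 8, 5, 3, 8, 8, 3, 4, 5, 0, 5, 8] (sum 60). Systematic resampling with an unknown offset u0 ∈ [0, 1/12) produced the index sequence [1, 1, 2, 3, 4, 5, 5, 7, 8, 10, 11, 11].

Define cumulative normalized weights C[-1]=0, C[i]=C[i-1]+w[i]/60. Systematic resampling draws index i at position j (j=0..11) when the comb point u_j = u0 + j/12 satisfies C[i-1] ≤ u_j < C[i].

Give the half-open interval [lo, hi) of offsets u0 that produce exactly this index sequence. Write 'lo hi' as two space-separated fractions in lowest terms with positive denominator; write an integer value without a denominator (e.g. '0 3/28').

1/20 1/15

C = [1/20, 11/60, 4/15, 19/60, 9/20, 7/12, 19/30, 7/10, 47/60, 47/60, 13/15, 1]
j=0 picked index 1: u0 ∈ [1/20, 11/60)
j=1 picked index 1: u0 ∈ [-1/30, 1/10)
j=2 picked index 2: u0 ∈ [1/60, 1/10)
j=3 picked index 3: u0 ∈ [1/60, 1/15)
j=4 picked index 4: u0 ∈ [-1/60, 7/60)
j=5 picked index 5: u0 ∈ [1/30, 1/6)
j=6 picked index 5: u0 ∈ [-1/20, 1/12)
j=7 picked index 7: u0 ∈ [1/20, 7/60)
j=8 picked index 8: u0 ∈ [1/30, 7/60)
j=9 picked index 10: u0 ∈ [1/30, 7/60)
j=10 picked index 11: u0 ∈ [1/30, 1/6)
j=11 picked index 11: u0 ∈ [-1/20, 1/12)
intersection: [1/20, 1/15)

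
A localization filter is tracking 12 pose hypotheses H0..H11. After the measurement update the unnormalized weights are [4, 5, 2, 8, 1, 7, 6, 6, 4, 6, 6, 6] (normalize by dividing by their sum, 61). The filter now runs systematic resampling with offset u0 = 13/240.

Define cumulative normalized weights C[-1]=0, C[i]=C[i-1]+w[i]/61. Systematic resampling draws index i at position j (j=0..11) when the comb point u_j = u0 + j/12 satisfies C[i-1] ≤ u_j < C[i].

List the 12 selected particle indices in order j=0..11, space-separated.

0 1 3 3 5 6 7 7 9 10 10 11

C = [4/61, 9/61, 11/61, 19/61, 20/61, 27/61, 33/61, 39/61, 43/61, 49/61, 55/61, 1]
j=0: u_0=13/240 ∈ [0, 4/61) → index 0
j=1: u_1=11/80 ∈ [4/61, 9/61) → index 1
j=2: u_2=53/240 ∈ [11/61, 19/61) → index 3
j=3: u_3=73/240 ∈ [11/61, 19/61) → index 3
j=4: u_4=31/80 ∈ [20/61, 27/61) → index 5
j=5: u_5=113/240 ∈ [27/61, 33/61) → index 6
j=6: u_6=133/240 ∈ [33/61, 39/61) → index 7
j=7: u_7=51/80 ∈ [33/61, 39/61) → index 7
j=8: u_8=173/240 ∈ [43/61, 49/61) → index 9
j=9: u_9=193/240 ∈ [49/61, 55/61) → index 10
j=10: u_10=71/80 ∈ [49/61, 55/61) → index 10
j=11: u_11=233/240 ∈ [55/61, 1) → index 11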